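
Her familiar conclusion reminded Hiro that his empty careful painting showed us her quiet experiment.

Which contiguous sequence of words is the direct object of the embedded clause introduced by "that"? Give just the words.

her quiet experiment

Within the embedded clause introduced by "that", the direct object of "showed" is "her quiet experiment".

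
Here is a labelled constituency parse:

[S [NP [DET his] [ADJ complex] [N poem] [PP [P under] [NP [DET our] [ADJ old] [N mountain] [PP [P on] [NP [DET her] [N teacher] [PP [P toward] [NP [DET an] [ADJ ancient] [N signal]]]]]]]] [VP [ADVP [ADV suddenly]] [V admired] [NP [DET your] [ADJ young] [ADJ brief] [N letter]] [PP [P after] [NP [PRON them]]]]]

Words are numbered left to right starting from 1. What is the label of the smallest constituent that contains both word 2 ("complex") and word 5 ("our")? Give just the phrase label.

NP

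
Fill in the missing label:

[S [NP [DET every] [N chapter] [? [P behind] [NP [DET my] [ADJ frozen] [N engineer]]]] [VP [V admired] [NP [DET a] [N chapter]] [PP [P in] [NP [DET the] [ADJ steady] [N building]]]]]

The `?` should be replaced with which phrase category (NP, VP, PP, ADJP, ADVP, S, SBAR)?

PP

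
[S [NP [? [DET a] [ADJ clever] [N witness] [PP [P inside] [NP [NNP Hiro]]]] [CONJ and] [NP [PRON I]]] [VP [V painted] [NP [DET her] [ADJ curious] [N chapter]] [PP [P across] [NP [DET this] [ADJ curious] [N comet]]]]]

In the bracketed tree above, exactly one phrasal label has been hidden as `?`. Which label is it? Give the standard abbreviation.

A constituent whose immediate children are DET 'a', ADJ 'clever', N 'witness', PP is a noun phrase: NP.

NP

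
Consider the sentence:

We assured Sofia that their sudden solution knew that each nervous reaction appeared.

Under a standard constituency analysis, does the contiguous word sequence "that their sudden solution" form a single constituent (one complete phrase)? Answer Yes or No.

No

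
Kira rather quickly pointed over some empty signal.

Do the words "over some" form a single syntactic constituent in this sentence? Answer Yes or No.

No

The smallest constituent containing the whole sequence is the prepositional phrase [PP over some empty signal], but the sequence is only part of it — it straddles the boundary between preposition "over" and noun phrase "some empty signal".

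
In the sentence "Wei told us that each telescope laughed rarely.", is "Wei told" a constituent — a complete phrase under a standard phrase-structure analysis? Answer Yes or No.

The smallest constituent containing the whole sequence is the clause [S Wei told us that each telescope laughed rarely], but the sequence is only part of it — it straddles the boundary between noun phrase "Wei" and verb phrase "told us that each telescope laughed rarely".

No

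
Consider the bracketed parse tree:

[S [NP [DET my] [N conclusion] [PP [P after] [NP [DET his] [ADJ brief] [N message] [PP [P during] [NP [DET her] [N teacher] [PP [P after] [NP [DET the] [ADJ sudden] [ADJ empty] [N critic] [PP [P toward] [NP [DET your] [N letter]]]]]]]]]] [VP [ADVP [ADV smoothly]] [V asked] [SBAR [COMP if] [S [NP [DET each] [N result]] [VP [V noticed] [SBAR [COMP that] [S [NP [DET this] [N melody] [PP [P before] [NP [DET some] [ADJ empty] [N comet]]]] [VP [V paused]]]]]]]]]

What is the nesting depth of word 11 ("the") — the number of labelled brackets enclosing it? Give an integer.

9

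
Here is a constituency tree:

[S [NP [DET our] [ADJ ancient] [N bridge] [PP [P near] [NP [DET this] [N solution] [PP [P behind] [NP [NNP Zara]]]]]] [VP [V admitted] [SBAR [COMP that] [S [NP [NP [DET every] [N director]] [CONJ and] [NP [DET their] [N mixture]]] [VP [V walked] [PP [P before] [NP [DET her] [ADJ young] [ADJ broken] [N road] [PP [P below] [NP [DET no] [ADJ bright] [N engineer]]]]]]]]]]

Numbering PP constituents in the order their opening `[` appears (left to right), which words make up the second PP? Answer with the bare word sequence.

behind Zara

Opening `[PP` markers occur at word positions 4, 7, 17, 22; the second of these opens the constituent [PP behind Zara].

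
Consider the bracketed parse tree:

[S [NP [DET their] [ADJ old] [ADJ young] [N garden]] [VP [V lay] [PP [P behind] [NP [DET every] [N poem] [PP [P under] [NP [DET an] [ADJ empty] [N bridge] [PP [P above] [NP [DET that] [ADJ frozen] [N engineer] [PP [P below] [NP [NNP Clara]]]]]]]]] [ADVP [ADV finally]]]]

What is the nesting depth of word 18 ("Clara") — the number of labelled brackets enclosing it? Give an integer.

11

The word sits inside NNP, which is inside NP, inside PP, inside NP, inside PP, inside NP, inside PP, inside NP, inside PP, inside VP, inside S — 11 brackets in all.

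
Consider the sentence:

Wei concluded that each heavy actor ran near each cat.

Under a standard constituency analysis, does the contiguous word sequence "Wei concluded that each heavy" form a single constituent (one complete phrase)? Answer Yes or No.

The smallest constituent containing the whole sequence is the clause [S Wei concluded that each heavy actor ran near each cat], but the sequence is only part of it — it straddles the boundary between noun phrase "Wei" and verb phrase "concluded that each heavy actor ran near each cat".

No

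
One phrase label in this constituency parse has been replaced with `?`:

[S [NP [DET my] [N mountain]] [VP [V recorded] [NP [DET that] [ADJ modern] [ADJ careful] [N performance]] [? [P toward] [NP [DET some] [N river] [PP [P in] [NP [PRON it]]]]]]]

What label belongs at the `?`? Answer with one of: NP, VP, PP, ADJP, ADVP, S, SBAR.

A constituent whose immediate children are P 'toward', NP is a prepositional phrase: PP.

PP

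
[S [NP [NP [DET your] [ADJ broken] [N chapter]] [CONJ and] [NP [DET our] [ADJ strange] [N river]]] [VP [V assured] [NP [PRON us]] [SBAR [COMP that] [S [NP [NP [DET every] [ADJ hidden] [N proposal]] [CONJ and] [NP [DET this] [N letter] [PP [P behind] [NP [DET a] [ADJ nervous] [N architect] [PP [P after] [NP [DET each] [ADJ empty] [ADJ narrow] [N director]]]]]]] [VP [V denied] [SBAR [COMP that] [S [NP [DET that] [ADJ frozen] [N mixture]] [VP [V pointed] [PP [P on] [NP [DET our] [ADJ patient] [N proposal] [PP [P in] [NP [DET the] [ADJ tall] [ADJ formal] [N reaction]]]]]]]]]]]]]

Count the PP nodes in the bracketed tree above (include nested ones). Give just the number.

4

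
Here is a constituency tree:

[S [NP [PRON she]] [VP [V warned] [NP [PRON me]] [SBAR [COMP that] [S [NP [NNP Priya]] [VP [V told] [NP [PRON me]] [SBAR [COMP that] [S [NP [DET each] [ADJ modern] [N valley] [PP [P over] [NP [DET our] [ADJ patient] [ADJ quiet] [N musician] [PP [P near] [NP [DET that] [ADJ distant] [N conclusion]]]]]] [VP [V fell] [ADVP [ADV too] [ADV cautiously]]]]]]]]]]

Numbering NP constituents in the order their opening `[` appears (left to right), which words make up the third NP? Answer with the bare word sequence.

Priya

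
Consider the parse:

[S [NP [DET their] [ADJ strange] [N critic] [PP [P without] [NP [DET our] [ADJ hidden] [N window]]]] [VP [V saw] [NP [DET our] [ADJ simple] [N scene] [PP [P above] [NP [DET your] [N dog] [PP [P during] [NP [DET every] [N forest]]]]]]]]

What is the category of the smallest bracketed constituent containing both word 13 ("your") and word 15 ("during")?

NP

Both words fall inside [NP your dog during every forest] (words 13–17), and no smaller constituent contains them both. Label: NP.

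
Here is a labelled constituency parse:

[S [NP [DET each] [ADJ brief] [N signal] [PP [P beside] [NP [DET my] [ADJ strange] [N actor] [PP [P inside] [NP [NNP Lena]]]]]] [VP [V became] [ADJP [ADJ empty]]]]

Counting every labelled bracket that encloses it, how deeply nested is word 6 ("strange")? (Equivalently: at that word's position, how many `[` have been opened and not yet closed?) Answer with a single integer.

Path from the root down to the word: S → NP → PP → NP → ADJ. That is 5 enclosing brackets.

5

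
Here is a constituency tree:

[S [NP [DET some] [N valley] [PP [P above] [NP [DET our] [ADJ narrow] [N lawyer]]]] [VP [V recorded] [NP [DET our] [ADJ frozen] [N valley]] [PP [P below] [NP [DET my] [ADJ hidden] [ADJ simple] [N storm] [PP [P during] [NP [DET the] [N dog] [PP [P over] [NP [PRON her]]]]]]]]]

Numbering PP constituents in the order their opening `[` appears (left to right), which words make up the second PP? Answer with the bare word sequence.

below my hidden simple storm during the dog over her

In left-to-right order the PP constituents are "above our narrow lawyer"; "below my hidden simple storm during the dog over her"; "during the dog over her"; "over her". Number 2 is "below my hidden simple storm during the dog over her".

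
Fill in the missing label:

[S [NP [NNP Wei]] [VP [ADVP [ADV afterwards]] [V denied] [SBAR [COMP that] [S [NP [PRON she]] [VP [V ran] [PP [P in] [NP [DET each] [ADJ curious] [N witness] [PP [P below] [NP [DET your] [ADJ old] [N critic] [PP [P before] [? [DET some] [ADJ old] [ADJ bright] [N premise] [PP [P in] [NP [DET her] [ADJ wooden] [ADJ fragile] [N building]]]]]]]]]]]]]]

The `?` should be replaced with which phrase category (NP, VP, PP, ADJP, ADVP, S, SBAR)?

NP

The `?` node immediately contains: DET 'some', ADJ 'old', ADJ 'bright', N 'premise', PP. That is the internal structure of a noun phrase, so the label is NP.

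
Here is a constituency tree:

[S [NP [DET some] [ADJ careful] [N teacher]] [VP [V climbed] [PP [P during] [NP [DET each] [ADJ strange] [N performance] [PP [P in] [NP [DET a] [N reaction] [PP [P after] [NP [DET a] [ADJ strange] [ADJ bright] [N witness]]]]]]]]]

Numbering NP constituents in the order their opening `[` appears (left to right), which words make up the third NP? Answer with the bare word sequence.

Opening `[NP` markers occur at word positions 1, 6, 10, 13; the third of these opens the constituent [NP a reaction after a strange bright witness].

a reaction after a strange bright witness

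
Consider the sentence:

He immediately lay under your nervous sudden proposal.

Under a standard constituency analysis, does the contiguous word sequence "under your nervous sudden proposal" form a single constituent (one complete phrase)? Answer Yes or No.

Yes

These words form the whole prepositional phrase headed by "under", so yes — one constituent.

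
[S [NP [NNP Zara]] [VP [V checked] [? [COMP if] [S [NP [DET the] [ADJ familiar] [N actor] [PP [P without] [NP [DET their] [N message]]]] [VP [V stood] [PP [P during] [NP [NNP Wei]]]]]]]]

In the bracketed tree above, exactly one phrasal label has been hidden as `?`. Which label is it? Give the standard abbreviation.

SBAR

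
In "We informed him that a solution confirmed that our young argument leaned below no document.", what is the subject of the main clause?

we

In the main clause the verb is "informed"; the NP preceding it, "we", is the subject.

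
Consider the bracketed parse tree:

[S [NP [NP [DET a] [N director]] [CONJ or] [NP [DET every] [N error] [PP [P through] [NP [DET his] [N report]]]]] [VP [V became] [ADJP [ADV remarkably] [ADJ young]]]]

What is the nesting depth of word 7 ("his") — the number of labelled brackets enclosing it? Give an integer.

The word sits inside DET, which is inside NP, inside PP, inside NP, inside NP, inside S — 6 brackets in all.

6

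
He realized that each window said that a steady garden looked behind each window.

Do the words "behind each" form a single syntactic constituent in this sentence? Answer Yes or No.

No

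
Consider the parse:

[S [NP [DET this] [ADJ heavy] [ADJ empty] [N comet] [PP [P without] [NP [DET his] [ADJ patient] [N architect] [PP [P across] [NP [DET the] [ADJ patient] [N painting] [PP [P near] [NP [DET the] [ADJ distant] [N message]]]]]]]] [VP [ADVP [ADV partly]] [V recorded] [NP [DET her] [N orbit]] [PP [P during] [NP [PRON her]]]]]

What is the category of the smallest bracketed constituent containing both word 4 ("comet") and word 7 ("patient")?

NP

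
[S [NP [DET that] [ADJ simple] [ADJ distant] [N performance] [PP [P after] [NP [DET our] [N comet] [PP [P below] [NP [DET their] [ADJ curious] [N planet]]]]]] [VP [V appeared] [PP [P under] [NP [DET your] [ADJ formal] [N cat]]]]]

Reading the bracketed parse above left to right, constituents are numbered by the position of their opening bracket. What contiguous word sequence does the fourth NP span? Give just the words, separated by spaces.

your formal cat

In left-to-right order the NP constituents are "that simple distant performance after our comet below their curious planet"; "our comet below their curious planet"; "their curious planet"; "your formal cat". Number 4 is "your formal cat".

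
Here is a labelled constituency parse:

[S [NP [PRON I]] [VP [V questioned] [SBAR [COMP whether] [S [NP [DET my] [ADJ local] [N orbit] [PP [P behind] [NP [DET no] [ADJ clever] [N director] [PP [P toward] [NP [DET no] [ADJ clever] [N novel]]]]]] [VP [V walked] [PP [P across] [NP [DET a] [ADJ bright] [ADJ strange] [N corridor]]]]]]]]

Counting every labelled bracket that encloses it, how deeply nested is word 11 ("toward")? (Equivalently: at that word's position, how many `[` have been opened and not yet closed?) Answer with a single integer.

Path from the root down to the word: S → VP → SBAR → S → NP → PP → NP → PP → P. That is 9 enclosing brackets.

9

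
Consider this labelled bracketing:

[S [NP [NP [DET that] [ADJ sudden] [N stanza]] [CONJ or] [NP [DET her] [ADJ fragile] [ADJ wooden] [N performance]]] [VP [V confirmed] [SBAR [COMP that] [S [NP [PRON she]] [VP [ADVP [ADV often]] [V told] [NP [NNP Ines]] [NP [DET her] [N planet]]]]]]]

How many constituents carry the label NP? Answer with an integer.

6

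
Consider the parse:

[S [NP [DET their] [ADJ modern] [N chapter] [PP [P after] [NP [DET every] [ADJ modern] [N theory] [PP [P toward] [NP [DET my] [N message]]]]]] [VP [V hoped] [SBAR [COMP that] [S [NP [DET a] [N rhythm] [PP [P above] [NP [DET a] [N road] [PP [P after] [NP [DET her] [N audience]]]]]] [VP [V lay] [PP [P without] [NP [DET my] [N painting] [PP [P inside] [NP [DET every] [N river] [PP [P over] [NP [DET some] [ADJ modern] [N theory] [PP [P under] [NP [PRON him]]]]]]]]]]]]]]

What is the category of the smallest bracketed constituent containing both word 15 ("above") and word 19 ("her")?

Word 15 lies under S → VP → SBAR → S → NP → PP → P; word 19 lies under S → VP → SBAR → S → NP → PP → NP → PP → NP → DET. The lowest shared node is the PP.

PP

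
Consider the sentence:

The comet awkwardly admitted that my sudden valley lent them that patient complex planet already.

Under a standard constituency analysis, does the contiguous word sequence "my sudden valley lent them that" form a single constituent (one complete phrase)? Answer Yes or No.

No

The smallest constituent containing the whole sequence is the clause [S my sudden valley lent them that patient complex planet already], but the sequence is only part of it — it straddles the boundary between noun phrase "my sudden valley" and verb phrase "lent them that patient complex planet already".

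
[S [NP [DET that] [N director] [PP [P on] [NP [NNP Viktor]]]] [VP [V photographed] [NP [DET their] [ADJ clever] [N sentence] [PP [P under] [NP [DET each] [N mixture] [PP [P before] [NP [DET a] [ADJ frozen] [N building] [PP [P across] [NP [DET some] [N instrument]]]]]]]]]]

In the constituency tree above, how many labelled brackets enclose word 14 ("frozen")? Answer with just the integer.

8

Counting open brackets not yet closed at "frozen": [S [VP [NP [PP [NP [PP [NP [ADJ = 8.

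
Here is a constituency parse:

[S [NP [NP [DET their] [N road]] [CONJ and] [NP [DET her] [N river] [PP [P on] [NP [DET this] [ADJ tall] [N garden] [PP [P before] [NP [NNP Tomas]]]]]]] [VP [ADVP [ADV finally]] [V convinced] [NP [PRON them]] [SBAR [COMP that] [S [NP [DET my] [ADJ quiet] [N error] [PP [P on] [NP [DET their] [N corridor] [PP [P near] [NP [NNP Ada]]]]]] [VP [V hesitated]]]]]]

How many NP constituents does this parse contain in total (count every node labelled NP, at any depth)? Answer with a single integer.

9

The NP constituents are: [NP their road and her river on this tall garden before Tomas]; [NP their road]; [NP her river on this tall garden before Tomas]; [NP this tall garden before Tomas]; [NP Tomas]; [NP them] …. Total: 9.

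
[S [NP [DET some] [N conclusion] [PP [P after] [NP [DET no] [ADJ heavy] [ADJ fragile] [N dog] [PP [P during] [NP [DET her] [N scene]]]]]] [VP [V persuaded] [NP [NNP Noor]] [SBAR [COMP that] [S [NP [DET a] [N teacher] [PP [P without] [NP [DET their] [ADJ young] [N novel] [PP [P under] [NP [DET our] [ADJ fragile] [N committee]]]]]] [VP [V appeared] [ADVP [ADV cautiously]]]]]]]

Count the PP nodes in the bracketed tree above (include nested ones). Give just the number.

4

Listing each PP by its span: [PP after no heavy fragile dog during her scene]; [PP during her scene]; [PP without their young novel under our fragile committee]; [PP under our fragile committee] — that makes 4.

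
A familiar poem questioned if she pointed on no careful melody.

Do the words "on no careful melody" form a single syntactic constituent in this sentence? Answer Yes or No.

"on no careful melody" is exactly the prepositional phrase [PP on no careful melody], a complete constituent.

Yes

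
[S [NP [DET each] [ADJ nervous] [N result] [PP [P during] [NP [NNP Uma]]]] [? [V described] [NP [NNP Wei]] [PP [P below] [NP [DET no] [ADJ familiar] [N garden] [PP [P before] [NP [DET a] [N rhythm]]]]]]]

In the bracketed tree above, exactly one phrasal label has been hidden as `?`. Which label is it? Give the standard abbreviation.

VP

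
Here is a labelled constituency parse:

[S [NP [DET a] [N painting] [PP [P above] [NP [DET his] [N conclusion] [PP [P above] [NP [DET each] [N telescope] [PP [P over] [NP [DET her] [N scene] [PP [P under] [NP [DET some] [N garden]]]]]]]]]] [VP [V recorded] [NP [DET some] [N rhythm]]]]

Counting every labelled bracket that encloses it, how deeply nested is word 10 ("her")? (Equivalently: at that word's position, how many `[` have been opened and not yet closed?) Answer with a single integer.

9

Path from the root down to the word: S → NP → PP → NP → PP → NP → PP → NP → DET. That is 9 enclosing brackets.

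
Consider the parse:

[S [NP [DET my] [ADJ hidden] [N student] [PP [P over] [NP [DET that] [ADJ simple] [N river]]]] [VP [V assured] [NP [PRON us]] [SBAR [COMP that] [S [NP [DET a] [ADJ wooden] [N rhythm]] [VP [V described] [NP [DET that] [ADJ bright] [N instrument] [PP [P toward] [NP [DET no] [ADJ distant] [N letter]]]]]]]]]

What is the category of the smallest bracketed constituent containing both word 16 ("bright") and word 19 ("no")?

The smallest bracket enclosing both words is [NP that bright instrument toward no distant letter], so the label is NP.

NP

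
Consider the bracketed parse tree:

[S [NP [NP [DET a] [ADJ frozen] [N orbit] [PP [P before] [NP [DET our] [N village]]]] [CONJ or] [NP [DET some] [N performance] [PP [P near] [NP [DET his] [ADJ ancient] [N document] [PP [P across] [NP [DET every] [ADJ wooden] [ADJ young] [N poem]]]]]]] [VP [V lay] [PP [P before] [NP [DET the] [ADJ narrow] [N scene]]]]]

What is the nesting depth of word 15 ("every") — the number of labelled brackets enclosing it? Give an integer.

Counting open brackets not yet closed at "every": [S [NP [NP [PP [NP [PP [NP [DET = 8.

8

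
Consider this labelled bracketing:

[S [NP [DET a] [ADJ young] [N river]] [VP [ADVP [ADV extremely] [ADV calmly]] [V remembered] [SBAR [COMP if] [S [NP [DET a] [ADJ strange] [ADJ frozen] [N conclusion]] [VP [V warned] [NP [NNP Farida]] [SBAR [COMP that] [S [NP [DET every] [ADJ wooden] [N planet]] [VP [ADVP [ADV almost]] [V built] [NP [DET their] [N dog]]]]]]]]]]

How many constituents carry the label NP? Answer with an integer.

The NP constituents are: [NP a young river]; [NP a strange frozen conclusion]; [NP Farida]; [NP every wooden planet]; [NP their dog]. Total: 5.

5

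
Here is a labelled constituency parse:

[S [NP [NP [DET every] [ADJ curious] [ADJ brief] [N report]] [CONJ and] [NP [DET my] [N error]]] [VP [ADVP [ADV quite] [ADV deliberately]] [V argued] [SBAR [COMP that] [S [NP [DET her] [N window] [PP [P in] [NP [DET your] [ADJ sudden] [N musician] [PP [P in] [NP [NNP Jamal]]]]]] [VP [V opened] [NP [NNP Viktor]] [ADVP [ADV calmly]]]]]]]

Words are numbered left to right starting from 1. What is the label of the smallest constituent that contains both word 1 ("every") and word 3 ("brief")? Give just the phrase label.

NP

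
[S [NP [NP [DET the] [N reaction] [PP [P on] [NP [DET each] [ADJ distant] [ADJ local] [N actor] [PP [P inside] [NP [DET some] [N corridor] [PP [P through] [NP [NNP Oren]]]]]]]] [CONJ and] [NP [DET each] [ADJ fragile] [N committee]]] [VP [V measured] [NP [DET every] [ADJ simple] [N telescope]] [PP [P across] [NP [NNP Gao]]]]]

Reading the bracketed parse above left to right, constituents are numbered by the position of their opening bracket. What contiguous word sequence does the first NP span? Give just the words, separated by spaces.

the reaction on each distant local actor inside some corridor through Oren and each fragile committee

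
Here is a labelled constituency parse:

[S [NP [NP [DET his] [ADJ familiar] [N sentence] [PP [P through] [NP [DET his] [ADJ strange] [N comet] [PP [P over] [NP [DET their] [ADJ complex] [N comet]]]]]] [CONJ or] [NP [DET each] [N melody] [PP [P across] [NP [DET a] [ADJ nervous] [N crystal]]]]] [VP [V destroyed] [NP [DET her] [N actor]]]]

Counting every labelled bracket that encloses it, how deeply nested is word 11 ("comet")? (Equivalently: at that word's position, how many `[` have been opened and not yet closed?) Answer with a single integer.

8

Counting open brackets not yet closed at "comet": [S [NP [NP [PP [NP [PP [NP [N = 8.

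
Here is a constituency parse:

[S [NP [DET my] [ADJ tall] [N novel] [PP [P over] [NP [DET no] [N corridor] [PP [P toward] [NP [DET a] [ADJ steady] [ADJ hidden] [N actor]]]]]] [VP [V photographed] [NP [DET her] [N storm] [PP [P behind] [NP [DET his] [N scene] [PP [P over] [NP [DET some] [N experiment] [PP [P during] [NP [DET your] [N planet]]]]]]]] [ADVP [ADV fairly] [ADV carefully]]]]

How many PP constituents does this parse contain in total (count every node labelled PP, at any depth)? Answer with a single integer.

5

Scanning left to right, an opening `[PP` appears at word positions 4, 7, 15, 18, 21 — 5 in total.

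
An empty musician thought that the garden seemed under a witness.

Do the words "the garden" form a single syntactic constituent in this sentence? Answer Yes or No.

The sequence corresponds to a single NP node — the noun phrase "the garden".

Yes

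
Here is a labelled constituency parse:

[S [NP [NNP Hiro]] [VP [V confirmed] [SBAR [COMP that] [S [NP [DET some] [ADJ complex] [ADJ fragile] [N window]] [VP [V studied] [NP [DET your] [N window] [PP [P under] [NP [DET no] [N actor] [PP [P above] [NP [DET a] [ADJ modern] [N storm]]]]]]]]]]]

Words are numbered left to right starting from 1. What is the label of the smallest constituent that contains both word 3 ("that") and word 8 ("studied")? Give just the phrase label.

Both words fall inside [SBAR that some complex fragile window studied your window under no actor above a modern storm] (words 3–17), and no smaller constituent contains them both. Label: SBAR.

SBAR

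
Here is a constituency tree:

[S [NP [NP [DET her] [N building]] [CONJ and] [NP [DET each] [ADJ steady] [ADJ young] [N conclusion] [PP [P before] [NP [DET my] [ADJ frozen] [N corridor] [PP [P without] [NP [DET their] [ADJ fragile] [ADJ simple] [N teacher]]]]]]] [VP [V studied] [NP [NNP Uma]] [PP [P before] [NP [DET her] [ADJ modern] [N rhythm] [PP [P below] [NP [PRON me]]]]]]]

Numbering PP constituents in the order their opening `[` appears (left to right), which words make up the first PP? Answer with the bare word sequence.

before my frozen corridor without their fragile simple teacher

In left-to-right order the PP constituents are "before my frozen corridor without their fragile simple teacher"; "without their fragile simple teacher"; "before her modern rhythm below me"; "below me". Number 1 is "before my frozen corridor without their fragile simple teacher".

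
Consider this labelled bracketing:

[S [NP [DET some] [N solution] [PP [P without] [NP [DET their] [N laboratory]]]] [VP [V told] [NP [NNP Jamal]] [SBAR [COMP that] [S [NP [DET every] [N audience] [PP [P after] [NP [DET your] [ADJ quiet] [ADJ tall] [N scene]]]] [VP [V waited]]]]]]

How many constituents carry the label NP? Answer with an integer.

Scanning left to right, an opening `[NP` appears at word positions 1, 4, 7, 9, 12 — 5 in total.

5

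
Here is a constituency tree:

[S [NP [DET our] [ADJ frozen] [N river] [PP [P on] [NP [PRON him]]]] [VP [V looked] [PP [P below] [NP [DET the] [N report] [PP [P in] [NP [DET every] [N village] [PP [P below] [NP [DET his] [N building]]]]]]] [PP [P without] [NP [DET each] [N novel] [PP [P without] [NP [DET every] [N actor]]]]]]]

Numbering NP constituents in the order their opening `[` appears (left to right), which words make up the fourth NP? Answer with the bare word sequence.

Opening `[NP` markers occur at word positions 1, 5, 8, 11, 14, 17, 20; the fourth of these opens the constituent [NP every village below his building].

every village below his building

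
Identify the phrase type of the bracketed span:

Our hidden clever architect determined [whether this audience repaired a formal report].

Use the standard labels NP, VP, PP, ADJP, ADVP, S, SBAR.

SBAR

The bracketed span "whether this audience repaired a formal report" is headed by "whether", making it a subordinate clause (SBAR).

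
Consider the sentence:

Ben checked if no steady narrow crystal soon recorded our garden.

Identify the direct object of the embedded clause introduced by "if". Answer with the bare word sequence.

our garden

"recorded" heads the VP of the embedded clause introduced by "if", and "our garden" is its direct object.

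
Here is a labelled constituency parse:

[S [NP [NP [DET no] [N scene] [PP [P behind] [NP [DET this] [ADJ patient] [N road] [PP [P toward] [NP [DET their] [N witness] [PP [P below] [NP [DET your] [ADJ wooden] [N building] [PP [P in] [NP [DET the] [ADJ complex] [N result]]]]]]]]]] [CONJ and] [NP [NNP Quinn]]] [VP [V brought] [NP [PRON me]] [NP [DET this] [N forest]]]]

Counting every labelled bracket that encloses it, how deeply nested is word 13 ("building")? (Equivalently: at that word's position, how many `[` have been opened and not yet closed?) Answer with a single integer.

10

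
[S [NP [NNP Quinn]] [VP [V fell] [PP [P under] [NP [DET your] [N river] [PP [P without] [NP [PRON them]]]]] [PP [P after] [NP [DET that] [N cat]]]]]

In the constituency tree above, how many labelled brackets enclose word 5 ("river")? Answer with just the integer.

Counting open brackets not yet closed at "river": [S [VP [PP [NP [N = 5.

5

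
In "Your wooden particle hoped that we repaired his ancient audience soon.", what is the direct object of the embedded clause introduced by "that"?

Within the embedded clause introduced by "that", the direct object of "repaired" is "his ancient audience".

his ancient audience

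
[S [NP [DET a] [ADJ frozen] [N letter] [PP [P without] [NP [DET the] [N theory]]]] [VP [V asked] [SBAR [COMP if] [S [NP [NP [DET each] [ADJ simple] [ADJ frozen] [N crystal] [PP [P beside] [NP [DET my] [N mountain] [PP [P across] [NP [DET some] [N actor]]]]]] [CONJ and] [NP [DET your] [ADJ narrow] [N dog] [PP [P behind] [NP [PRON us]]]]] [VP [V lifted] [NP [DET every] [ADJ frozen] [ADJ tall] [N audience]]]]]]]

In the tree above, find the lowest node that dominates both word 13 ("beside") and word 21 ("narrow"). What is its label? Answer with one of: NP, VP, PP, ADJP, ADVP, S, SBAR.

The smallest bracket enclosing both words is [NP each simple frozen crystal beside my mountain across some actor and your narrow dog behind us], so the label is NP.

NP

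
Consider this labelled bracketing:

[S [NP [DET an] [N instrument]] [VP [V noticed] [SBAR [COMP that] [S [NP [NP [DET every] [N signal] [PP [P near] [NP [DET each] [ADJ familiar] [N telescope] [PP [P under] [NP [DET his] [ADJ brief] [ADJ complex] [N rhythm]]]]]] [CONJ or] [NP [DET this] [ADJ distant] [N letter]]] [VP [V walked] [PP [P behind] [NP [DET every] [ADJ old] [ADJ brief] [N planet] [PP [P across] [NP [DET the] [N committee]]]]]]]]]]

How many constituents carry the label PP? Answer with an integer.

Scanning left to right, an opening `[PP` appears at word positions 7, 11, 21, 26 — 4 in total.

4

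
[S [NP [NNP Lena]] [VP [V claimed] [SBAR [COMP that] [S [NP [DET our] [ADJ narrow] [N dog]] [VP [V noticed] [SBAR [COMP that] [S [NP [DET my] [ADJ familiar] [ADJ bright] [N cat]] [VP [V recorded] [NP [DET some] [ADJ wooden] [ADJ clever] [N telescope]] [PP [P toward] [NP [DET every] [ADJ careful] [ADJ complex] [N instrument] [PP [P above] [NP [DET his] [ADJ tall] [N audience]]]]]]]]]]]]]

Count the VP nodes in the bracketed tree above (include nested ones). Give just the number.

Scanning left to right, an opening `[VP` appears at word positions 2, 7, 13 — 3 in total.

3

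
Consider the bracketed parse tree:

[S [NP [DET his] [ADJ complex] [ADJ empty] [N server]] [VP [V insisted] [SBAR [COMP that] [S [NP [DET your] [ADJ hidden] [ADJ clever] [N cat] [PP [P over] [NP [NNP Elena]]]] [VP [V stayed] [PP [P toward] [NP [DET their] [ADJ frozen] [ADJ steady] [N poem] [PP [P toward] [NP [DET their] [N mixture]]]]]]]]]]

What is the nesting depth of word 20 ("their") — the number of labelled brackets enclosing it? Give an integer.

Path from the root down to the word: S → VP → SBAR → S → VP → PP → NP → PP → NP → DET. That is 10 enclosing brackets.

10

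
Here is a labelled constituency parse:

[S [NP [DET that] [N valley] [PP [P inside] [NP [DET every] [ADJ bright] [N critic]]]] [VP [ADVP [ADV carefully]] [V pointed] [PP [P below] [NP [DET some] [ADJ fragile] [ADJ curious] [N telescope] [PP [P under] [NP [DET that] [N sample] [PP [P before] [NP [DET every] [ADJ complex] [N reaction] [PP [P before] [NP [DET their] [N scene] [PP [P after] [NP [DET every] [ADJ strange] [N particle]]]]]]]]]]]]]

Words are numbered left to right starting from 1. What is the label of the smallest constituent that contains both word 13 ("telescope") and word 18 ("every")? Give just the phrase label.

NP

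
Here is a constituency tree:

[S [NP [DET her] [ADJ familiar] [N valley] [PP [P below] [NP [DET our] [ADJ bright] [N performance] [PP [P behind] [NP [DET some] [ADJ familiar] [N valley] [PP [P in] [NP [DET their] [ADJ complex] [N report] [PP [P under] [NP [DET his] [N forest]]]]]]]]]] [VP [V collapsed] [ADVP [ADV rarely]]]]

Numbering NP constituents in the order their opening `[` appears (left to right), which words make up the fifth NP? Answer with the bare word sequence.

Opening `[NP` markers occur at word positions 1, 5, 9, 13, 17; the fifth of these opens the constituent [NP his forest].

his forest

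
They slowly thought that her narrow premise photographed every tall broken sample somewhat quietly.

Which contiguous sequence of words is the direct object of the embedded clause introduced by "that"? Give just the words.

every tall broken sample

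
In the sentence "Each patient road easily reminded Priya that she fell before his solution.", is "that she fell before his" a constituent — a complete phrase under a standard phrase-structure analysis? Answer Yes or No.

No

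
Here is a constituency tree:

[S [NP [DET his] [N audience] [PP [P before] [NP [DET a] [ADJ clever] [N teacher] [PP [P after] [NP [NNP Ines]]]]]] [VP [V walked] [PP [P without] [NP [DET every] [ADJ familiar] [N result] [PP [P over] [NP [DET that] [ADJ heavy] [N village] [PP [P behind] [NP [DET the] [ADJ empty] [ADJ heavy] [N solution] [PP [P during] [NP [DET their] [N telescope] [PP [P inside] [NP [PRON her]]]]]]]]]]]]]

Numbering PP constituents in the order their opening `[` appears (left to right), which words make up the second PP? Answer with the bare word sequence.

Opening `[PP` markers occur at word positions 3, 7, 10, 14, 18, 23, 26; the second of these opens the constituent [PP after Ines].

after Ines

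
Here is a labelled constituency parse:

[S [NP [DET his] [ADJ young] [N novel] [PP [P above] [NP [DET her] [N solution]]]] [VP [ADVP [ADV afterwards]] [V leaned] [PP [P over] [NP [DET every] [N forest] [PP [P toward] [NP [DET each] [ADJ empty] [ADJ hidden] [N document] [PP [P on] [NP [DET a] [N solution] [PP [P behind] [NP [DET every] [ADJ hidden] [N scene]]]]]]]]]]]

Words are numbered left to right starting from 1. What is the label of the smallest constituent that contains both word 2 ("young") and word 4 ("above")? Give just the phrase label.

Both words fall inside [NP his young novel above her solution] (words 1–6), and no smaller constituent contains them both. Label: NP.

NP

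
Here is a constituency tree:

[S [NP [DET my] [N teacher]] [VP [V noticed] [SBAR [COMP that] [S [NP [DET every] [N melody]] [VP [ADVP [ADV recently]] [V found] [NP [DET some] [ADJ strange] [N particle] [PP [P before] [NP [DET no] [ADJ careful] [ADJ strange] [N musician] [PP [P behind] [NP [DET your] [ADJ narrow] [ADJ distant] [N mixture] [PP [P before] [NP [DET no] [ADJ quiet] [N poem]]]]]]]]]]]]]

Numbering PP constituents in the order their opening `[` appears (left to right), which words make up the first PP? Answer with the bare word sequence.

In left-to-right order the PP constituents are "before no careful strange musician behind your narrow distant mixture before no quiet poem"; "behind your narrow distant mixture before no quiet poem"; "before no quiet poem". Number 1 is "before no careful strange musician behind your narrow distant mixture before no quiet poem".

before no careful strange musician behind your narrow distant mixture before no quiet poem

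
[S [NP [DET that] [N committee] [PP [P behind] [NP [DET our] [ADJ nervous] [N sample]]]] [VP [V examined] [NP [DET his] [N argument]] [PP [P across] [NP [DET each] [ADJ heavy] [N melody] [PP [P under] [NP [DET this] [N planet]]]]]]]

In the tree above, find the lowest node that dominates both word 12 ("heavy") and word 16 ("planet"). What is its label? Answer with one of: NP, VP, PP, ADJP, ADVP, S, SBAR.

Both words fall inside [NP each heavy melody under this planet] (words 11–16), and no smaller constituent contains them both. Label: NP.

NP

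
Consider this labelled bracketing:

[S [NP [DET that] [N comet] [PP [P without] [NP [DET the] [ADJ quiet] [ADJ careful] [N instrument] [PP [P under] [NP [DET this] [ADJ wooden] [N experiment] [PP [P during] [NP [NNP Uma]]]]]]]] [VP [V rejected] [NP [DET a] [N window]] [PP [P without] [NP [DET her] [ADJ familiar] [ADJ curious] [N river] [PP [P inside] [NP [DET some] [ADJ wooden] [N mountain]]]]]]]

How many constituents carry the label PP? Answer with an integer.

5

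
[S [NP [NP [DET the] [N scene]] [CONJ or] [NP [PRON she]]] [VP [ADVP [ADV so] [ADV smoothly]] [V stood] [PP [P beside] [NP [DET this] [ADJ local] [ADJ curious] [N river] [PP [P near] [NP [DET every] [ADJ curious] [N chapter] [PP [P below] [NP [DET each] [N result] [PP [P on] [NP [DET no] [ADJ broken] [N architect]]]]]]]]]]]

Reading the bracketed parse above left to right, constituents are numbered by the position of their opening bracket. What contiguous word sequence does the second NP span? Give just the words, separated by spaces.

the scene

In left-to-right order the NP constituents are "the scene or she"; "the scene"; "she"; "this local curious river near every curious chapter below each result on no broken architect"; "every curious chapter below each result on no broken architect"; "each result on no broken architect"; "no broken architect". Number 2 is "the scene".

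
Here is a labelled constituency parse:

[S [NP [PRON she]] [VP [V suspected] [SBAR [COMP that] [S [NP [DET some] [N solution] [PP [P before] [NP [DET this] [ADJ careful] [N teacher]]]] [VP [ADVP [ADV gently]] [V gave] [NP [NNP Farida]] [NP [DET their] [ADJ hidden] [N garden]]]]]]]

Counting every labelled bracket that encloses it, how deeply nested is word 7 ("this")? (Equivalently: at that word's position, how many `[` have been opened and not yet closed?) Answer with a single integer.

8

Path from the root down to the word: S → VP → SBAR → S → NP → PP → NP → DET. That is 8 enclosing brackets.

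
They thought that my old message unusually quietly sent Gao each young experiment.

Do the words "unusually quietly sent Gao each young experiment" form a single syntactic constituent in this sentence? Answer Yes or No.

Yes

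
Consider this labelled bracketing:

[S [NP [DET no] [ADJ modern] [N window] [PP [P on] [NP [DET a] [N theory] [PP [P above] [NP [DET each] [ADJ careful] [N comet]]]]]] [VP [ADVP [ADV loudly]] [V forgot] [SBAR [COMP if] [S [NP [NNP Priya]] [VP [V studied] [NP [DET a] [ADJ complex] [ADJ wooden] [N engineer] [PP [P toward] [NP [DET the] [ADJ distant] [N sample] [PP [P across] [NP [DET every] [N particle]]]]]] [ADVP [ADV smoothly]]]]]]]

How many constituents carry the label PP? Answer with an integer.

4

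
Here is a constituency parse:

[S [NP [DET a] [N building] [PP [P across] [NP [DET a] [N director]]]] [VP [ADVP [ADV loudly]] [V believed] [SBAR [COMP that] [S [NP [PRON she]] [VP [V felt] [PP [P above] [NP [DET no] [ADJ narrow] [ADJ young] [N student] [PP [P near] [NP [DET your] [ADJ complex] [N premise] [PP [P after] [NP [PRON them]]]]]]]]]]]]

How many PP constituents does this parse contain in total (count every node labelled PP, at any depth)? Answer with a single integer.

4

The PP constituents are: [PP across a director]; [PP above no narrow young student near your complex premise after them]; [PP near your complex premise after them]; [PP after them]. Total: 4.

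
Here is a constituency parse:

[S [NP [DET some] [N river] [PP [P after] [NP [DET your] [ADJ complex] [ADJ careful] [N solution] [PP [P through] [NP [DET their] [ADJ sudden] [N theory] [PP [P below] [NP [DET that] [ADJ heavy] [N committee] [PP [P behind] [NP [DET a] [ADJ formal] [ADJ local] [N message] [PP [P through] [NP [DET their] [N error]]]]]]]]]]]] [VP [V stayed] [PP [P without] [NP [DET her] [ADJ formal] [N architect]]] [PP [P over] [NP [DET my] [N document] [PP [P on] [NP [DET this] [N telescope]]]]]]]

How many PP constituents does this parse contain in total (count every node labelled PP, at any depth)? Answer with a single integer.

8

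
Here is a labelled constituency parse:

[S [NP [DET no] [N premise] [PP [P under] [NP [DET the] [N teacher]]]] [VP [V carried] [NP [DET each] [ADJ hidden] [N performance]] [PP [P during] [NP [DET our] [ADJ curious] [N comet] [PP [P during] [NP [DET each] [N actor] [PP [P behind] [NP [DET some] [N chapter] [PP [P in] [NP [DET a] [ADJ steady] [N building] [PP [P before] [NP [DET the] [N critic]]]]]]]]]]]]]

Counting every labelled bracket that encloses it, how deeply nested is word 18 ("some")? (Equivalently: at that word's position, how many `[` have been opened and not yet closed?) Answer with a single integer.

Counting open brackets not yet closed at "some": [S [VP [PP [NP [PP [NP [PP [NP [DET = 9.

9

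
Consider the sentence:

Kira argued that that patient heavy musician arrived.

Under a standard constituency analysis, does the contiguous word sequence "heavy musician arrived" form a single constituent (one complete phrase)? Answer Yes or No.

No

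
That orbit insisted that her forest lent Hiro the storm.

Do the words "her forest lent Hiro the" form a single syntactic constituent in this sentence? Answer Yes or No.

No

"her" belongs to the noun phrase "her forest" while "the" belongs to the verb phrase "lent Hiro the storm"; a span that runs across that boundary is not a single phrase.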